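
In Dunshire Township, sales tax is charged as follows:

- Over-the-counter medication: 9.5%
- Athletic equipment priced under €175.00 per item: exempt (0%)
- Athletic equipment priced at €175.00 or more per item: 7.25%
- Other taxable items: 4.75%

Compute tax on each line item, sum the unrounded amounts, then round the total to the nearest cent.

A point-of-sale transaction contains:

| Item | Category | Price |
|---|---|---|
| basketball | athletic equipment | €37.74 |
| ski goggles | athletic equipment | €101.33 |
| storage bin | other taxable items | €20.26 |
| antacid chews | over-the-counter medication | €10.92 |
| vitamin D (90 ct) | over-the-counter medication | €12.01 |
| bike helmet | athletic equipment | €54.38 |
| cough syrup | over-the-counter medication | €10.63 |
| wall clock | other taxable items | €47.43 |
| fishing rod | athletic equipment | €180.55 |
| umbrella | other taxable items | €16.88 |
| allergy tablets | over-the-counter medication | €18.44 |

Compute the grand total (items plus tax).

€532.62

Basketball €37.74: athletic equipment, under €175.00 → 0% → €0.00
Ski goggles €101.33: athletic equipment, under €175.00 → 0% → €0.00
Storage bin €20.26: other taxable items → 4.75% → €0.96235
Antacid chews €10.92: over-the-counter medication → 9.5% → €1.0374
Vitamin D (90 ct) €12.01: over-the-counter medication → 9.5% → €1.14095
Bike helmet €54.38: athletic equipment, under €175.00 → 0% → €0.00
Cough syrup €10.63: over-the-counter medication → 9.5% → €1.00985
Wall clock €47.43: other taxable items → 4.75% → €2.252925
Fishing rod €180.55: athletic equipment, €175.00 or more → 7.25% → €13.089875
Umbrella €16.88: other taxable items → 4.75% → €0.8018
Allergy tablets €18.44: over-the-counter medication → 9.5% → €1.7518
Subtotal = €510.57; unrounded tax = €22.04695 → €22.05; total due = €532.62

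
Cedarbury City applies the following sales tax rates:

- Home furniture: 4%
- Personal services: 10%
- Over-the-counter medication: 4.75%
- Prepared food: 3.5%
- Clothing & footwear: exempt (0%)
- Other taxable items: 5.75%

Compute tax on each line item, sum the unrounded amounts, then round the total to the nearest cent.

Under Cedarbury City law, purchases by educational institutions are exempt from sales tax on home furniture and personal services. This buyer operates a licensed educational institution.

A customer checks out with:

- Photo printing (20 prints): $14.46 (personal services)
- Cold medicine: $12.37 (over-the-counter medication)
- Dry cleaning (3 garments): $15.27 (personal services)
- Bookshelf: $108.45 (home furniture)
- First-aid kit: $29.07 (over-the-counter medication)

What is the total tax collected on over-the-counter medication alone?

Cold medicine $12.37: over-the-counter medication → 4.75% → $0.587575
First-aid kit $29.07: over-the-counter medication → 4.75% → $1.380825
Tax on over-the-counter medication: unrounded sum = $1.9684 → $1.97

$1.97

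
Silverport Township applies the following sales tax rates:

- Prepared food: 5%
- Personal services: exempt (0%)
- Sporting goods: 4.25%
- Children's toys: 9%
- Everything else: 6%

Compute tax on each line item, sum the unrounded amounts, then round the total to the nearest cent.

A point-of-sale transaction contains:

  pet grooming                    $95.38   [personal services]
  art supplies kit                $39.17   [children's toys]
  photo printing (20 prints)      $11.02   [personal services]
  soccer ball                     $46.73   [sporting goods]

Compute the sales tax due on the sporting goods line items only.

Soccer ball $46.73: sporting goods → 4.25% → $1.986025
Tax on sporting goods: unrounded sum = $1.986025 → $1.99

$1.99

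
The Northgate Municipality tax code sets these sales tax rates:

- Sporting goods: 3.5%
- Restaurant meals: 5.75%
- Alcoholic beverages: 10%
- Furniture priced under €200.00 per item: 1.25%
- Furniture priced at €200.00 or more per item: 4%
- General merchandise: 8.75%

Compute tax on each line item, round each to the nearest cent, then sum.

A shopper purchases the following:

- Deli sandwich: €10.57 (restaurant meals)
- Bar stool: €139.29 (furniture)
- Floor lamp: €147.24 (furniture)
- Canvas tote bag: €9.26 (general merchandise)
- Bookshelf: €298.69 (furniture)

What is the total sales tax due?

Deli sandwich €10.57: restaurant meals → 5.75% → €0.61
Bar stool €139.29: furniture, under €200.00 → 1.25% → €1.74
Floor lamp €147.24: furniture, under €200.00 → 1.25% → €1.84
Canvas tote bag €9.26: general merchandise → 8.75% → €0.81
Bookshelf €298.69: furniture, €200.00 or more → 4% → €11.95
Total tax = €0.61 + €1.74 + €1.84 + €0.81 + €11.95 = €16.95

€16.95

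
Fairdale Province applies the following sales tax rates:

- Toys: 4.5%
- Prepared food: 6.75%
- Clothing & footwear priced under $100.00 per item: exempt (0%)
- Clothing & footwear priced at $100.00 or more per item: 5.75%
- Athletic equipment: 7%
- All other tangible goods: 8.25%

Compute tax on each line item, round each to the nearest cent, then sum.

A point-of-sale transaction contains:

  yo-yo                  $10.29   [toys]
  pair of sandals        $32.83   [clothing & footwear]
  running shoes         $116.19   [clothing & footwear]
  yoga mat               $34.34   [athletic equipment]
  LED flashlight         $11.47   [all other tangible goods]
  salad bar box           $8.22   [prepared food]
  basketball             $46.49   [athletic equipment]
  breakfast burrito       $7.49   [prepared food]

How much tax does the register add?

Yo-yo $10.29: toys → 4.5% → $0.46
Pair of sandals $32.83: clothing & footwear, under $100.00 → 0% → $0.00
Running shoes $116.19: clothing & footwear, $100.00 or more → 5.75% → $6.68
Yoga mat $34.34: athletic equipment → 7% → $2.40
LED flashlight $11.47: all other tangible goods → 8.25% → $0.95
Salad bar box $8.22: prepared food → 6.75% → $0.55
Basketball $46.49: athletic equipment → 7% → $3.25
Breakfast burrito $7.49: prepared food → 6.75% → $0.51
Total tax = $0.46 + $6.68 + $2.40 + $0.95 + $0.55 + $3.25 + $0.51 = $14.80

$14.80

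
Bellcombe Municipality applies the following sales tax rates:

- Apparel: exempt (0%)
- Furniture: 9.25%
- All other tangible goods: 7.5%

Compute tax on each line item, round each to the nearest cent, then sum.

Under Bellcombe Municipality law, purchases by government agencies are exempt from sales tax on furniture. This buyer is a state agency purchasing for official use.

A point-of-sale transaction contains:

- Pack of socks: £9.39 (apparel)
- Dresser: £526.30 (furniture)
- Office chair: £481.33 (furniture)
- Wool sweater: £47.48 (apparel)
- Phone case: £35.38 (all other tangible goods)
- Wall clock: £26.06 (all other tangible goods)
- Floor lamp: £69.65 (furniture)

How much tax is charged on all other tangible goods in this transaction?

Phone case £35.38: all other tangible goods → 7.5% → £2.65
Wall clock £26.06: all other tangible goods → 7.5% → £1.95
Tax on all other tangible goods = £2.65 + £1.95 = £4.60

£4.60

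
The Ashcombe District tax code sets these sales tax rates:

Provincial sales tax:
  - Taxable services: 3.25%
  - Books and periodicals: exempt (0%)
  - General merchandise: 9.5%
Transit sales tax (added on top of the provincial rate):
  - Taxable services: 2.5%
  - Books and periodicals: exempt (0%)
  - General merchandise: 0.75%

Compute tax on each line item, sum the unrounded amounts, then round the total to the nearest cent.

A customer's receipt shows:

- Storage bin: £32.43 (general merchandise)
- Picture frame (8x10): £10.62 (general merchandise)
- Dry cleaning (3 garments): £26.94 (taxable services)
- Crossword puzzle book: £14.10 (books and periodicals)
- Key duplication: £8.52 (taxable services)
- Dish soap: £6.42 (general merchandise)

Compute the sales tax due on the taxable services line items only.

£2.04

Dry cleaning (3 garments) £26.94: taxable services → 3.25% + 2.5% transit = 5.75% → £1.54905
Key duplication £8.52: taxable services → 3.25% + 2.5% transit = 5.75% → £0.4899
Tax on taxable services: unrounded sum = £2.03895 → £2.04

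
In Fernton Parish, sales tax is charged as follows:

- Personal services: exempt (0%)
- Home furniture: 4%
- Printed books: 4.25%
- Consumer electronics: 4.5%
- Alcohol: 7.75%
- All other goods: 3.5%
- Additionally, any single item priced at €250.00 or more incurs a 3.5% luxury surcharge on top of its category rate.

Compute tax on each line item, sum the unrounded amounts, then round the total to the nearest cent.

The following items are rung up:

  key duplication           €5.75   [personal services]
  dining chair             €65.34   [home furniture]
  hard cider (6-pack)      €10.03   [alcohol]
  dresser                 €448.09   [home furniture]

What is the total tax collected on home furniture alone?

Dining chair €65.34: home furniture → 4% → €2.6136
Dresser €448.09: home furniture → 4% + 3.5% surcharge = 7.5% → €33.60675
Tax on home furniture: unrounded sum = €36.22035 → €36.22

€36.22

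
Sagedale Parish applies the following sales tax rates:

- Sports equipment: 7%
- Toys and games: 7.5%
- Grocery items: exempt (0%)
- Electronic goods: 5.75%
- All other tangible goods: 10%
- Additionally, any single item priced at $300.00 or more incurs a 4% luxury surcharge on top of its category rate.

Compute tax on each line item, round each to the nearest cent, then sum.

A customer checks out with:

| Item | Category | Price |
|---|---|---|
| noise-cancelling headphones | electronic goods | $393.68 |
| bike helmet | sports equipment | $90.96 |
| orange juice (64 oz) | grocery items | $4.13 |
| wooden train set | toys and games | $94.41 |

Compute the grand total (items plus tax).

$635.01

Noise-cancelling headphones $393.68: electronic goods → 5.75% + 4% surcharge = 9.75% → $38.38
Bike helmet $90.96: sports equipment → 7% → $6.37
Orange juice (64 oz) $4.13: grocery items → 0% → $0.00
Wooden train set $94.41: toys and games → 7.5% → $7.08
Subtotal = $583.18; tax = $51.83; total due = $635.01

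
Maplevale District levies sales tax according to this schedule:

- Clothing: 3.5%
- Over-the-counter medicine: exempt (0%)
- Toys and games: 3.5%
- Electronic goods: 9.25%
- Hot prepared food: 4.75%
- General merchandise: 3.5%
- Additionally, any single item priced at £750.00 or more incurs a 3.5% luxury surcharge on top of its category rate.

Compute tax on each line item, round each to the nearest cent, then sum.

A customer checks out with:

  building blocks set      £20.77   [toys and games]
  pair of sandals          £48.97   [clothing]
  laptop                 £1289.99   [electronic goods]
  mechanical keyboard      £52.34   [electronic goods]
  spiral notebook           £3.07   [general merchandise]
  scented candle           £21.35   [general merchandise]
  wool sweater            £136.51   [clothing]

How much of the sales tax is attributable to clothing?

£6.49

Pair of sandals £48.97: clothing → 3.5% → £1.71
Wool sweater £136.51: clothing → 3.5% → £4.78
Tax on clothing = £1.71 + £4.78 = £6.49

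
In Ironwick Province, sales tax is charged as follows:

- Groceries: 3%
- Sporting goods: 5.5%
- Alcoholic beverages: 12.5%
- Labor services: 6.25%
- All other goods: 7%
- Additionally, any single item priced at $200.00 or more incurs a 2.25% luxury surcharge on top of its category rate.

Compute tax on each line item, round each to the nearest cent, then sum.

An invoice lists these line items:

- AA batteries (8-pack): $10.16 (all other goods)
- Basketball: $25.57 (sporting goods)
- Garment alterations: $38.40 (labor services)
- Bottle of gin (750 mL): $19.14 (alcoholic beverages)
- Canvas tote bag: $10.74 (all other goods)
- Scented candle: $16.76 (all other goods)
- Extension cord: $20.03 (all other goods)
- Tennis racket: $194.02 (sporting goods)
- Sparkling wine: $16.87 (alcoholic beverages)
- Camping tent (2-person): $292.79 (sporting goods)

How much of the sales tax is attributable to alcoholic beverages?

Bottle of gin (750 mL) $19.14: alcoholic beverages → 12.5% → $2.39
Sparkling wine $16.87: alcoholic beverages → 12.5% → $2.11
Tax on alcoholic beverages = $2.39 + $2.11 = $4.50

$4.50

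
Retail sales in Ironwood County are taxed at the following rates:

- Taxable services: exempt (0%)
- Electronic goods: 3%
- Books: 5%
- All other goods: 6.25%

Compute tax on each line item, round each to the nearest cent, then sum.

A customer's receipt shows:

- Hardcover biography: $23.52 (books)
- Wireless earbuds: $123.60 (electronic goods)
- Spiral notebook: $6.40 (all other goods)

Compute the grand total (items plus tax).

$158.81

Hardcover biography $23.52: books → 5% → $1.18
Wireless earbuds $123.60: electronic goods → 3% → $3.71
Spiral notebook $6.40: all other goods → 6.25% → $0.40
Subtotal = $153.52; tax = $5.29; total due = $158.81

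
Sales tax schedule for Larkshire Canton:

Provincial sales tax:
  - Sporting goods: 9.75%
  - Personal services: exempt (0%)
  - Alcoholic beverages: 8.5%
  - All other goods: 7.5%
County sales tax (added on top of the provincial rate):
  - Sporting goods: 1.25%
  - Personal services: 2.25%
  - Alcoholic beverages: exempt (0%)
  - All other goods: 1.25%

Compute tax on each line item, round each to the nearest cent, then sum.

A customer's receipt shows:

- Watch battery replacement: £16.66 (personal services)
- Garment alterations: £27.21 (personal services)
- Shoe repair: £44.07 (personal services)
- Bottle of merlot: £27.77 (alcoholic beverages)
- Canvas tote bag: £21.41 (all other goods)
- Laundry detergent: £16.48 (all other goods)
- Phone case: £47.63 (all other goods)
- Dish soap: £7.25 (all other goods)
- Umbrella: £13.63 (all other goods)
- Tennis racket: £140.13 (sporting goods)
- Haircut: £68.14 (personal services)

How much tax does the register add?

£30.57

Watch battery replacement £16.66: personal services → 0% + 2.25% county = 2.25% → £0.37
Garment alterations £27.21: personal services → 0% + 2.25% county = 2.25% → £0.61
Shoe repair £44.07: personal services → 0% + 2.25% county = 2.25% → £0.99
Bottle of merlot £27.77: alcoholic beverages → 8.5% + 0% county = 8.5% → £2.36
Canvas tote bag £21.41: all other goods → 7.5% + 1.25% county = 8.75% → £1.87
Laundry detergent £16.48: all other goods → 7.5% + 1.25% county = 8.75% → £1.44
Phone case £47.63: all other goods → 7.5% + 1.25% county = 8.75% → £4.17
Dish soap £7.25: all other goods → 7.5% + 1.25% county = 8.75% → £0.63
Umbrella £13.63: all other goods → 7.5% + 1.25% county = 8.75% → £1.19
Tennis racket £140.13: sporting goods → 9.75% + 1.25% county = 11% → £15.41
Haircut £68.14: personal services → 0% + 2.25% county = 2.25% → £1.53
Total tax = £0.37 + £0.61 + £0.99 + £2.36 + £1.87 + £1.44 + £4.17 + £0.63 + £1.19 + £15.41 + £1.53 = £30.57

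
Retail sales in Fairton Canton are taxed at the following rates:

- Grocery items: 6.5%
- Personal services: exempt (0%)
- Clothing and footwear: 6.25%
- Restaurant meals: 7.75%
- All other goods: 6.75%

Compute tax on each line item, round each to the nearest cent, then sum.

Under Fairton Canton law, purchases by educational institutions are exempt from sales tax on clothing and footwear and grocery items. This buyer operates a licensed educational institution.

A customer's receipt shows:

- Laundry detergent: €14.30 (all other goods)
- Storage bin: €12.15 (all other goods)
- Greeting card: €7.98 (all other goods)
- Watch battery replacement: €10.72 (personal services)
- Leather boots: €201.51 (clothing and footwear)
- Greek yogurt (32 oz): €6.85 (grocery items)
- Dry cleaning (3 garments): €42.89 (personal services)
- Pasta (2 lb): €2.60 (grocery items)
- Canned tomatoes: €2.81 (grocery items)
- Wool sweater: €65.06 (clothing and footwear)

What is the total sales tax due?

Laundry detergent €14.30: all other goods → 6.75% → €0.97
Storage bin €12.15: all other goods → 6.75% → €0.82
Greeting card €7.98: all other goods → 6.75% → €0.54
Watch battery replacement €10.72: personal services → 0% → €0.00
Leather boots €201.51: clothing and footwear, buyer-exempt → 0% → €0.00
Greek yogurt (32 oz) €6.85: grocery items, buyer-exempt → 0% → €0.00
Dry cleaning (3 garments) €42.89: personal services → 0% → €0.00
Pasta (2 lb) €2.60: grocery items, buyer-exempt → 0% → €0.00
Canned tomatoes €2.81: grocery items, buyer-exempt → 0% → €0.00
Wool sweater €65.06: clothing and footwear, buyer-exempt → 0% → €0.00
Total tax = €0.97 + €0.82 + €0.54 = €2.33

€2.33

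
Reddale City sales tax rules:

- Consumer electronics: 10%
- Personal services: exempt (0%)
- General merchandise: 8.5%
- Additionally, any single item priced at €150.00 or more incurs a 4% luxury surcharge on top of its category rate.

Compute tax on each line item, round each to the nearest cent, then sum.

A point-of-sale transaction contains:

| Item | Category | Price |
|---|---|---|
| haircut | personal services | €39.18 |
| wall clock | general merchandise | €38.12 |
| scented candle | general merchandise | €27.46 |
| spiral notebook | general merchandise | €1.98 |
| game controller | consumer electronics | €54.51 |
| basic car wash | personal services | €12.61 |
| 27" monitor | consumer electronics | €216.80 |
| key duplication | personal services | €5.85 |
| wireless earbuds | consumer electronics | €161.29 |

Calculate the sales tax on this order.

€64.12

Haircut €39.18: personal services → 0% → €0.00
Wall clock €38.12: general merchandise → 8.5% → €3.24
Scented candle €27.46: general merchandise → 8.5% → €2.33
Spiral notebook €1.98: general merchandise → 8.5% → €0.17
Game controller €54.51: consumer electronics → 10% → €5.45
Basic car wash €12.61: personal services → 0% → €0.00
27" monitor €216.80: consumer electronics → 10% + 4% surcharge = 14% → €30.35
Key duplication €5.85: personal services → 0% → €0.00
Wireless earbuds €161.29: consumer electronics → 10% + 4% surcharge = 14% → €22.58
Total tax = €3.24 + €2.33 + €0.17 + €5.45 + €30.35 + €22.58 = €64.12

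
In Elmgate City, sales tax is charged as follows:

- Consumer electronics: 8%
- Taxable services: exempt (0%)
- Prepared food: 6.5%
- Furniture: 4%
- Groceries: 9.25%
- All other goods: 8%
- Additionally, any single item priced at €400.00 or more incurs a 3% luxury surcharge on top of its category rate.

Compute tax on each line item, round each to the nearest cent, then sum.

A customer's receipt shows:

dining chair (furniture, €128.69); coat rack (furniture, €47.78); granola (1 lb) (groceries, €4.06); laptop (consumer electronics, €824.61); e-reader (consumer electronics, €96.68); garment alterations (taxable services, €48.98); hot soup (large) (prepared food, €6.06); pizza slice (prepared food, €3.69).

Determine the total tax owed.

Dining chair €128.69: furniture → 4% → €5.15
Coat rack €47.78: furniture → 4% → €1.91
Granola (1 lb) €4.06: groceries → 9.25% → €0.38
Laptop €824.61: consumer electronics → 8% + 3% surcharge = 11% → €90.71
E-reader €96.68: consumer electronics → 8% → €7.73
Garment alterations €48.98: taxable services → 0% → €0.00
Hot soup (large) €6.06: prepared food → 6.5% → €0.39
Pizza slice €3.69: prepared food → 6.5% → €0.24
Total tax = €5.15 + €1.91 + €0.38 + €90.71 + €7.73 + €0.39 + €0.24 = €106.51

€106.51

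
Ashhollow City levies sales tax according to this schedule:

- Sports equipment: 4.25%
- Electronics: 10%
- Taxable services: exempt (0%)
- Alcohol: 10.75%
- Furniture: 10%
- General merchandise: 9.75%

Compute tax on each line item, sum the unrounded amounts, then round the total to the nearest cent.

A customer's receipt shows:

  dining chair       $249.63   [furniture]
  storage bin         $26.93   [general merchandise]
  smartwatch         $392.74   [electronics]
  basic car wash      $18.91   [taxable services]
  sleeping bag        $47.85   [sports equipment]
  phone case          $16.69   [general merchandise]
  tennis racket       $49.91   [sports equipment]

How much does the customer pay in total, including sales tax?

Dining chair $249.63: furniture → 10% → $24.963
Storage bin $26.93: general merchandise → 9.75% → $2.625675
Smartwatch $392.74: electronics → 10% → $39.274
Basic car wash $18.91: taxable services → 0% → $0.00
Sleeping bag $47.85: sports equipment → 4.25% → $2.033625
Phone case $16.69: general merchandise → 9.75% → $1.627275
Tennis racket $49.91: sports equipment → 4.25% → $2.121175
Subtotal = $802.66; unrounded tax = $72.64475 → $72.64; total due = $875.30

$875.30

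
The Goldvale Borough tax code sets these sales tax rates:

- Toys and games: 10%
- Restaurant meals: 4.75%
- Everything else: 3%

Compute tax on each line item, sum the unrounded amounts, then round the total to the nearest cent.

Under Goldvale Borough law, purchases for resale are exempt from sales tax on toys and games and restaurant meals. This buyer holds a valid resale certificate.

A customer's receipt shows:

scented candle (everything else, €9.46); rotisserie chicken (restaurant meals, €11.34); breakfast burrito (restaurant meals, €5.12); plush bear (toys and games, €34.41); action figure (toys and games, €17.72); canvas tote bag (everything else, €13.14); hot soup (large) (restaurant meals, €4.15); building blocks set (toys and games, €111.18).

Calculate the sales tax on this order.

Scented candle €9.46: everything else → 3% → €0.2838
Rotisserie chicken €11.34: restaurant meals, buyer-exempt → 0% → €0.00
Breakfast burrito €5.12: restaurant meals, buyer-exempt → 0% → €0.00
Plush bear €34.41: toys and games, buyer-exempt → 0% → €0.00
Action figure €17.72: toys and games, buyer-exempt → 0% → €0.00
Canvas tote bag €13.14: everything else → 3% → €0.3942
Hot soup (large) €4.15: restaurant meals, buyer-exempt → 0% → €0.00
Building blocks set €111.18: toys and games, buyer-exempt → 0% → €0.00
Unrounded tax sum = €0.678 → €0.68

€0.68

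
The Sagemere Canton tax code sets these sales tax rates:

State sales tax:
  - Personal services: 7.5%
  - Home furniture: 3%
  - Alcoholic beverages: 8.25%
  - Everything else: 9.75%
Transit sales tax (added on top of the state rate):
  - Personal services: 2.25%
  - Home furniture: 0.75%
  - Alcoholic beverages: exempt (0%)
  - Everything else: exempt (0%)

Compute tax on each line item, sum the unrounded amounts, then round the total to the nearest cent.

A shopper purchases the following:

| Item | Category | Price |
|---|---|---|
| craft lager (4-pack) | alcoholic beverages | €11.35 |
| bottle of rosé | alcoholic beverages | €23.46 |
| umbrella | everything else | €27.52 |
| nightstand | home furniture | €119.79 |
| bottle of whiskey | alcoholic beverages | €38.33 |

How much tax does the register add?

Craft lager (4-pack) €11.35: alcoholic beverages → 8.25% + 0% transit = 8.25% → €0.936375
Bottle of rosé €23.46: alcoholic beverages → 8.25% + 0% transit = 8.25% → €1.93545
Umbrella €27.52: everything else → 9.75% + 0% transit = 9.75% → €2.6832
Nightstand €119.79: home furniture → 3% + 0.75% transit = 3.75% → €4.492125
Bottle of whiskey €38.33: alcoholic beverages → 8.25% + 0% transit = 8.25% → €3.162225
Unrounded tax sum = €13.209375 → €13.21

€13.21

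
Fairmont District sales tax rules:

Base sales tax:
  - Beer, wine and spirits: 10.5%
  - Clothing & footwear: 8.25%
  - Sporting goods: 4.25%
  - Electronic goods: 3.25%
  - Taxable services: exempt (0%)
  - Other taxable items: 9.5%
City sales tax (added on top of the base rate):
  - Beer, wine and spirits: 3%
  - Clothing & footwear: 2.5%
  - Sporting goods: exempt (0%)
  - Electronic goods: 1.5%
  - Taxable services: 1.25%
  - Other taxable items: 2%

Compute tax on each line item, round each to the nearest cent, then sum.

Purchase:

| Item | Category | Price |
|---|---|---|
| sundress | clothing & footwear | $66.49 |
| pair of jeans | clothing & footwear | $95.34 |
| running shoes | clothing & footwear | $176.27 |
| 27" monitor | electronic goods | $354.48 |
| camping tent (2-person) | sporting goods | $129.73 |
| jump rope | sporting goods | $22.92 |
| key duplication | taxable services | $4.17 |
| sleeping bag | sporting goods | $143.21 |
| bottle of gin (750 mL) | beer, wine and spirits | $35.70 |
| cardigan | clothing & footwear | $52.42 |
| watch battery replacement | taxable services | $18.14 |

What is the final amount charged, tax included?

Sundress $66.49: clothing & footwear → 8.25% + 2.5% city = 10.75% → $7.15
Pair of jeans $95.34: clothing & footwear → 8.25% + 2.5% city = 10.75% → $10.25
Running shoes $176.27: clothing & footwear → 8.25% + 2.5% city = 10.75% → $18.95
27" monitor $354.48: electronic goods → 3.25% + 1.5% city = 4.75% → $16.84
Camping tent (2-person) $129.73: sporting goods → 4.25% + 0% city = 4.25% → $5.51
Jump rope $22.92: sporting goods → 4.25% + 0% city = 4.25% → $0.97
Key duplication $4.17: taxable services → 0% + 1.25% city = 1.25% → $0.05
Sleeping bag $143.21: sporting goods → 4.25% + 0% city = 4.25% → $6.09
Bottle of gin (750 mL) $35.70: beer, wine and spirits → 10.5% + 3% city = 13.5% → $4.82
Cardigan $52.42: clothing & footwear → 8.25% + 2.5% city = 10.75% → $5.64
Watch battery replacement $18.14: taxable services → 0% + 1.25% city = 1.25% → $0.23
Subtotal = $1098.87; tax = $76.50; total due = $1175.37

$1175.37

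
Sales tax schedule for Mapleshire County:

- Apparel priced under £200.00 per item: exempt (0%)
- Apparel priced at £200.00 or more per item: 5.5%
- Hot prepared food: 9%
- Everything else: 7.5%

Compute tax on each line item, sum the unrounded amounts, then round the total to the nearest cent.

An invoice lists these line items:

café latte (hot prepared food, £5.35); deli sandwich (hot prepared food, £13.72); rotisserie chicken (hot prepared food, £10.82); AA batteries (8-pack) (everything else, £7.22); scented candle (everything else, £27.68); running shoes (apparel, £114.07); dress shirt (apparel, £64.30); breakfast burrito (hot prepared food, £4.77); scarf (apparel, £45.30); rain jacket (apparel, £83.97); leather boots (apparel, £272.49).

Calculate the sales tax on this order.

£20.72

Café latte £5.35: hot prepared food → 9% → £0.4815
Deli sandwich £13.72: hot prepared food → 9% → £1.2348
Rotisserie chicken £10.82: hot prepared food → 9% → £0.9738
AA batteries (8-pack) £7.22: everything else → 7.5% → £0.5415
Scented candle £27.68: everything else → 7.5% → £2.076
Running shoes £114.07: apparel, under £200.00 → 0% → £0.00
Dress shirt £64.30: apparel, under £200.00 → 0% → £0.00
Breakfast burrito £4.77: hot prepared food → 9% → £0.4293
Scarf £45.30: apparel, under £200.00 → 0% → £0.00
Rain jacket £83.97: apparel, under £200.00 → 0% → £0.00
Leather boots £272.49: apparel, £200.00 or more → 5.5% → £14.98695
Unrounded tax sum = £20.72385 → £20.72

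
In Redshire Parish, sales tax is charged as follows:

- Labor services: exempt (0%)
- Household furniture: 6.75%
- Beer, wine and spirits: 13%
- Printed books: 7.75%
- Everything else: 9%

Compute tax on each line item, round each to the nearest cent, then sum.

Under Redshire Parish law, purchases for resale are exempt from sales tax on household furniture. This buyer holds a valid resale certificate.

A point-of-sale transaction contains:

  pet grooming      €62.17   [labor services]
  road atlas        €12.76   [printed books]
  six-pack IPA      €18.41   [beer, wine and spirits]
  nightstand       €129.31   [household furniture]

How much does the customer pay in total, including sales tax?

€226.03

Pet grooming €62.17: labor services → 0% → €0.00
Road atlas €12.76: printed books → 7.75% → €0.99
Six-pack IPA €18.41: beer, wine and spirits → 13% → €2.39
Nightstand €129.31: household furniture, buyer-exempt → 0% → €0.00
Subtotal = €222.65; tax = €3.38; total due = €226.03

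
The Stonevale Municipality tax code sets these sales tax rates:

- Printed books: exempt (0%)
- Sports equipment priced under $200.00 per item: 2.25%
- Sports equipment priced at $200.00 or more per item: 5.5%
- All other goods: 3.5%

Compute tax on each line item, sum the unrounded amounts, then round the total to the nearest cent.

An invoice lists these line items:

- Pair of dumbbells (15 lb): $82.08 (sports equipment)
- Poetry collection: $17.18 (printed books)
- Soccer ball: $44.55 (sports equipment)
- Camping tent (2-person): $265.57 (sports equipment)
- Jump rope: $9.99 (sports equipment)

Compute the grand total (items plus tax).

$437.05

Pair of dumbbells (15 lb) $82.08: sports equipment, under $200.00 → 2.25% → $1.8468
Poetry collection $17.18: printed books → 0% → $0.00
Soccer ball $44.55: sports equipment, under $200.00 → 2.25% → $1.002375
Camping tent (2-person) $265.57: sports equipment, $200.00 or more → 5.5% → $14.60635
Jump rope $9.99: sports equipment, under $200.00 → 2.25% → $0.224775
Subtotal = $419.37; unrounded tax = $17.6803 → $17.68; total due = $437.05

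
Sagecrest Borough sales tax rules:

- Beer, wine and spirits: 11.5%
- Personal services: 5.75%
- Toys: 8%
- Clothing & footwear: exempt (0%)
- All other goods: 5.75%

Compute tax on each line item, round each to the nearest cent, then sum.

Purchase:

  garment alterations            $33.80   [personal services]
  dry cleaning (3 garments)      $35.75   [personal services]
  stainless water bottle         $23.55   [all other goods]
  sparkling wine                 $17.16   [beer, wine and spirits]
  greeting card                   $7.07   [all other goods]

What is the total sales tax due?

$7.73

Garment alterations $33.80: personal services → 5.75% → $1.94
Dry cleaning (3 garments) $35.75: personal services → 5.75% → $2.06
Stainless water bottle $23.55: all other goods → 5.75% → $1.35
Sparkling wine $17.16: beer, wine and spirits → 11.5% → $1.97
Greeting card $7.07: all other goods → 5.75% → $0.41
Total tax = $1.94 + $2.06 + $1.35 + $1.97 + $0.41 = $7.73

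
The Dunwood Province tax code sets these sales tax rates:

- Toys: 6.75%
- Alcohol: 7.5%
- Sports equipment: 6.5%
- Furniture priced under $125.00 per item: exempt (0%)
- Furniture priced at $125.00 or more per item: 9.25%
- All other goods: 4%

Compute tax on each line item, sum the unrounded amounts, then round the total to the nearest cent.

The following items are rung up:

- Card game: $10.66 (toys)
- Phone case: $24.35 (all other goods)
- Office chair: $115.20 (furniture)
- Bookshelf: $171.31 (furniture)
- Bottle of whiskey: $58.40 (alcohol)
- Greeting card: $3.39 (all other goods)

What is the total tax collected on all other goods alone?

Phone case $24.35: all other goods → 4% → $0.974
Greeting card $3.39: all other goods → 4% → $0.1356
Tax on all other goods: unrounded sum = $1.1096 → $1.11

$1.11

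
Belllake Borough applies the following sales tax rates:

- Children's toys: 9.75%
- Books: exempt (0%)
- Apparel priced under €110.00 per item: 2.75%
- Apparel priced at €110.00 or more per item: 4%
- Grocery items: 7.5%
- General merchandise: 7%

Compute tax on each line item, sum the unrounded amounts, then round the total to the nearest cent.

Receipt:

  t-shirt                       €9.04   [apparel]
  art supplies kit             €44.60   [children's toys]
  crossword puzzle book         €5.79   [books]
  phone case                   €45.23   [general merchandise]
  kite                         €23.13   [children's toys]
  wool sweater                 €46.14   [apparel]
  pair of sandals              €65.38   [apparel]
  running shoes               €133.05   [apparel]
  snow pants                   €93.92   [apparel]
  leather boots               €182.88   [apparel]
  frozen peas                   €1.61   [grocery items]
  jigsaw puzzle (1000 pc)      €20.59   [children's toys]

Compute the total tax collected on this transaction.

€30.43

T-shirt €9.04: apparel, under €110.00 → 2.75% → €0.2486
Art supplies kit €44.60: children's toys → 9.75% → €4.3485
Crossword puzzle book €5.79: books → 0% → €0.00
Phone case €45.23: general merchandise → 7% → €3.1661
Kite €23.13: children's toys → 9.75% → €2.255175
Wool sweater €46.14: apparel, under €110.00 → 2.75% → €1.26885
Pair of sandals €65.38: apparel, under €110.00 → 2.75% → €1.79795
Running shoes €133.05: apparel, €110.00 or more → 4% → €5.322
Snow pants €93.92: apparel, under €110.00 → 2.75% → €2.5828
Leather boots €182.88: apparel, €110.00 or more → 4% → €7.3152
Frozen peas €1.61: grocery items → 7.5% → €0.12075
Jigsaw puzzle (1000 pc) €20.59: children's toys → 9.75% → €2.007525
Unrounded tax sum = €30.43345 → €30.43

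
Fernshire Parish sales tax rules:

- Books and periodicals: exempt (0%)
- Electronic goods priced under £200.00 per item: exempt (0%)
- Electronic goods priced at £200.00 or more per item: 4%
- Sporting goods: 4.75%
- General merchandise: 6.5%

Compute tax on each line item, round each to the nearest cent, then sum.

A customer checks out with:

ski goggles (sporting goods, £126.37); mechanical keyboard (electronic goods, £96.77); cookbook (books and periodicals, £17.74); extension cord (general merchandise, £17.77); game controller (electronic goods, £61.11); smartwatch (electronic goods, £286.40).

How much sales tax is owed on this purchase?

£18.62

Ski goggles £126.37: sporting goods → 4.75% → £6.00
Mechanical keyboard £96.77: electronic goods, under £200.00 → 0% → £0.00
Cookbook £17.74: books and periodicals → 0% → £0.00
Extension cord £17.77: general merchandise → 6.5% → £1.16
Game controller £61.11: electronic goods, under £200.00 → 0% → £0.00
Smartwatch £286.40: electronic goods, £200.00 or more → 4% → £11.46
Total tax = £6.00 + £1.16 + £11.46 = £18.62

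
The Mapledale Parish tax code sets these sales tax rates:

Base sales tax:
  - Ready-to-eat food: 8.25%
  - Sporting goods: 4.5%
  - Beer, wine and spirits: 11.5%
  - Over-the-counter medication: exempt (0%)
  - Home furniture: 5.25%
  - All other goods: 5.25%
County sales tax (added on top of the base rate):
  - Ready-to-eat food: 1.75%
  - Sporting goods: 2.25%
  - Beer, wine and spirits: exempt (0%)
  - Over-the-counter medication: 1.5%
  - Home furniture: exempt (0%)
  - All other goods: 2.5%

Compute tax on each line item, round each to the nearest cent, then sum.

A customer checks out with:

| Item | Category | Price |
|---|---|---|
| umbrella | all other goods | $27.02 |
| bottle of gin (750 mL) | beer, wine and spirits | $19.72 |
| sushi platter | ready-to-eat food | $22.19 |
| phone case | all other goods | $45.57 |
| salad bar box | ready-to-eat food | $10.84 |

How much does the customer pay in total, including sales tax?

$136.53

Umbrella $27.02: all other goods → 5.25% + 2.5% county = 7.75% → $2.09
Bottle of gin (750 mL) $19.72: beer, wine and spirits → 11.5% + 0% county = 11.5% → $2.27
Sushi platter $22.19: ready-to-eat food → 8.25% + 1.75% county = 10% → $2.22
Phone case $45.57: all other goods → 5.25% + 2.5% county = 7.75% → $3.53
Salad bar box $10.84: ready-to-eat food → 8.25% + 1.75% county = 10% → $1.08
Subtotal = $125.34; tax = $11.19; total due = $136.53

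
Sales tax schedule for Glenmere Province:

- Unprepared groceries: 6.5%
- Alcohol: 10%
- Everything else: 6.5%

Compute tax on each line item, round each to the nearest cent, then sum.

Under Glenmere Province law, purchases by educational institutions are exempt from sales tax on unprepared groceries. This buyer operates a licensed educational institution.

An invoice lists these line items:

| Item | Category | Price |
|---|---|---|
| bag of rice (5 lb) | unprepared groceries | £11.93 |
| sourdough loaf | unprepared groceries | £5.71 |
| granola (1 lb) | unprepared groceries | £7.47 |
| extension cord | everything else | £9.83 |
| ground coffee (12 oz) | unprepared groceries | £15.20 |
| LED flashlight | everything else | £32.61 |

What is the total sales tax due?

Bag of rice (5 lb) £11.93: unprepared groceries, buyer-exempt → 0% → £0.00
Sourdough loaf £5.71: unprepared groceries, buyer-exempt → 0% → £0.00
Granola (1 lb) £7.47: unprepared groceries, buyer-exempt → 0% → £0.00
Extension cord £9.83: everything else → 6.5% → £0.64
Ground coffee (12 oz) £15.20: unprepared groceries, buyer-exempt → 0% → £0.00
LED flashlight £32.61: everything else → 6.5% → £2.12
Total tax = £0.64 + £2.12 = £2.76

£2.76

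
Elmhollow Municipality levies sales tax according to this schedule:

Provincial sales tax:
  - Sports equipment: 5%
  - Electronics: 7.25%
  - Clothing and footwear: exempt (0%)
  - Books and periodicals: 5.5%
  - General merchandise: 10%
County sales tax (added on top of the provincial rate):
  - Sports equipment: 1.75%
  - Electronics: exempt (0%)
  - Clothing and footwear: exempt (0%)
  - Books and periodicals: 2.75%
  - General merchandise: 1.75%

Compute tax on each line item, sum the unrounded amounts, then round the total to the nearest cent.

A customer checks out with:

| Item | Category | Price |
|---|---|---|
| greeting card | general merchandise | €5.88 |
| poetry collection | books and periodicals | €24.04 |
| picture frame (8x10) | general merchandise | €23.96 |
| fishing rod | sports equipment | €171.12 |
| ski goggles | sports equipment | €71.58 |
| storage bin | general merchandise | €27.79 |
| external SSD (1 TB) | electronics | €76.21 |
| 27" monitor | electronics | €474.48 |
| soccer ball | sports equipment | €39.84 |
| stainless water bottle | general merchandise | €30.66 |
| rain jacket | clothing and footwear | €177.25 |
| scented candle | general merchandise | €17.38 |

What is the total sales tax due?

€73.40

Greeting card €5.88: general merchandise → 10% + 1.75% county = 11.75% → €0.6909
Poetry collection €24.04: books and periodicals → 5.5% + 2.75% county = 8.25% → €1.9833
Picture frame (8x10) €23.96: general merchandise → 10% + 1.75% county = 11.75% → €2.8153
Fishing rod €171.12: sports equipment → 5% + 1.75% county = 6.75% → €11.5506
Ski goggles €71.58: sports equipment → 5% + 1.75% county = 6.75% → €4.83165
Storage bin €27.79: general merchandise → 10% + 1.75% county = 11.75% → €3.265325
External SSD (1 TB) €76.21: electronics → 7.25% + 0% county = 7.25% → €5.525225
27" monitor €474.48: electronics → 7.25% + 0% county = 7.25% → €34.3998
Soccer ball €39.84: sports equipment → 5% + 1.75% county = 6.75% → €2.6892
Stainless water bottle €30.66: general merchandise → 10% + 1.75% county = 11.75% → €3.60255
Rain jacket €177.25: clothing and footwear → 0% + 0% county = 0% → €0.00
Scented candle €17.38: general merchandise → 10% + 1.75% county = 11.75% → €2.04215
Unrounded tax sum = €73.396 → €73.40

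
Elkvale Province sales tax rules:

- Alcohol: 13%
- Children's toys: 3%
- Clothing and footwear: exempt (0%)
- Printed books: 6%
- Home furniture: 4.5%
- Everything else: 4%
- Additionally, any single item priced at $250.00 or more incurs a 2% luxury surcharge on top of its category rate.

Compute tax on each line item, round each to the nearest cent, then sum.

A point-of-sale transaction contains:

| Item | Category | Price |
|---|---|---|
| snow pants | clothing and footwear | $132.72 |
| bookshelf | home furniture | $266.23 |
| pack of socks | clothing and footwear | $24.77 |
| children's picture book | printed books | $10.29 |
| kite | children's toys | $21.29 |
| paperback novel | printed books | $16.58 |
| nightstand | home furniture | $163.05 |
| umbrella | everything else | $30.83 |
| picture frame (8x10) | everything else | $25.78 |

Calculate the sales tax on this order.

$29.15

Snow pants $132.72: clothing and footwear → 0% → $0.00
Bookshelf $266.23: home furniture → 4.5% + 2% surcharge = 6.5% → $17.30
Pack of socks $24.77: clothing and footwear → 0% → $0.00
Children's picture book $10.29: printed books → 6% → $0.62
Kite $21.29: children's toys → 3% → $0.64
Paperback novel $16.58: printed books → 6% → $0.99
Nightstand $163.05: home furniture → 4.5% → $7.34
Umbrella $30.83: everything else → 4% → $1.23
Picture frame (8x10) $25.78: everything else → 4% → $1.03
Total tax = $17.30 + $0.62 + $0.64 + $0.99 + $7.34 + $1.23 + $1.03 = $29.15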